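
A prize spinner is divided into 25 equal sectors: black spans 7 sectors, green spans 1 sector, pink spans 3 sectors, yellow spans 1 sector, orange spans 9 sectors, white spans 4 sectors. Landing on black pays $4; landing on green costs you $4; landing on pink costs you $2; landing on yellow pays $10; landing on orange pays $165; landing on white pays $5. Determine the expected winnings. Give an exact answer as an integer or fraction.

1533/25 dollars

E[payout] = (7/25)·4 + (1/25)·(-4) + (3/25)·(-2) + (1/25)·10 + (9/25)·165 + (4/25)·5 = 1533/25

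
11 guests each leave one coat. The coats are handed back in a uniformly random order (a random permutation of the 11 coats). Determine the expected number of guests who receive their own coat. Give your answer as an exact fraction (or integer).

Let Xᵢ = 1 if person i gets their own coat. For each i, P(Xᵢ=1) = 1/11.
By linearity of expectation, E[X₁+…+X_11] = 11·(1/11) = 1.

1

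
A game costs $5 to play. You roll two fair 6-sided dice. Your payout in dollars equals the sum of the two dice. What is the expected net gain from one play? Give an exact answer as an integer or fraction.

$2

Distribution of the sum of the two dice: 2 w.p. 1/36, 3 w.p. 1/18, 4 w.p. 1/12, 5 w.p. 1/9, 6 w.p. 5/36, 7 w.p. 1/6, …
E[payout] = (1/36)·2 + (1/18)·3 + (1/12)·4 + (1/9)·5 + (5/36)·6 + (1/6)·7 + (5/36)·8 + (1/9)·9 + (1/12)·10 + (1/18)·11 + (1/36)·12 = 7
Expected profit = 7 − 5 = 2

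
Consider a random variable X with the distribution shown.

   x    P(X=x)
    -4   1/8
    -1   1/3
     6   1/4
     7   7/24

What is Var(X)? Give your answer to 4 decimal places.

E[X] = (1/8)·(-4) + (1/3)·(-1) + (1/4)·6 + (7/24)·7 = 65/24
E[X²] = (1/8)·16 + (1/3)·1 + (1/4)·36 + (7/24)·49 = 205/8
Var(X) = 205/8 − (65/24)² = 10535/576 ≈ 18.2899

18.2899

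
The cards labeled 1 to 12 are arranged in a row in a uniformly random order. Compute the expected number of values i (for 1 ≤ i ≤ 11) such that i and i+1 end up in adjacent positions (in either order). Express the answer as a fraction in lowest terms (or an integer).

11/6

For each i ∈ {1,…,11}, let Xᵢ = 1 if i and i+1 are adjacent. P(Xᵢ=1) = 2·(12−1)!/12! = 2/12.
By linearity, E[ΣXᵢ] = (11)·(2/12) = 11/6.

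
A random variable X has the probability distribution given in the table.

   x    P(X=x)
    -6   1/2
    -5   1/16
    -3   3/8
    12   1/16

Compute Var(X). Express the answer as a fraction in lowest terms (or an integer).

4695/256

E[X] = (1/2)·(-6) + (1/16)·(-5) + (3/8)·(-3) + (1/16)·12 = -59/16
E[X²] = (1/2)·36 + (1/16)·25 + (3/8)·9 + (1/16)·144 = 511/16
Var(X) = 511/16 − (-59/16)² = 4695/256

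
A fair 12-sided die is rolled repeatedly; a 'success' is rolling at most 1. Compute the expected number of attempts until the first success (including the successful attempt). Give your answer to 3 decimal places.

For a geometric distribution, E[trials] = 1/p = 1/(1/12) = 12.
≈ 12.000

12.000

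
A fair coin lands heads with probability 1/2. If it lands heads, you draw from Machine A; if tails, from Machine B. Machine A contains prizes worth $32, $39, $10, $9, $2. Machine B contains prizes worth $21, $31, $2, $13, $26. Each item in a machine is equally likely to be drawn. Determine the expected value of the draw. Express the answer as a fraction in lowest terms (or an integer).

37/2 dollars

E[X | Machine A] = (32 + 39 + 10 + 9 + 2)/5 = 92/5
E[X | Machine B] = (21 + 31 + 2 + 13 + 26)/5 = 93/5
E[X] = (1/2)·92/5 + (1/2)·93/5 = 37/2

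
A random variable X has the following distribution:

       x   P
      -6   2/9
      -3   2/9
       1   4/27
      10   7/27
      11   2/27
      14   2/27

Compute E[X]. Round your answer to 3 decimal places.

2.593

E[X] = (2/9)·(-6) + (2/9)·(-3) + (4/27)·1 + (7/27)·10 + (2/27)·11 + (2/27)·14
     = 70/27 ≈ 2.593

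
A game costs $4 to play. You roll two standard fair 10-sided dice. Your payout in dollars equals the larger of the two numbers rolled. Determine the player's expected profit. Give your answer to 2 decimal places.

Distribution of the larger of the two numbers rolled: 1 w.p. 1/100, 2 w.p. 3/100, 3 w.p. 1/20, 4 w.p. 7/100, 5 w.p. 9/100, 6 w.p. 11/100, …
E[payout] = (1/100)·1 + (3/100)·2 + (1/20)·3 + (7/100)·4 + (9/100)·5 + (11/100)·6 + (13/100)·7 + (3/20)·8 + (17/100)·9 + (19/100)·10 = 143/20
Expected profit = 143/20 − 4 = 63/20 ≈ $3.15

$3.15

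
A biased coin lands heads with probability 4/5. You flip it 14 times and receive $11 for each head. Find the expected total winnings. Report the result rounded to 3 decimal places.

$123.200

E[#heads] = 14·4/5 = 56/5 (linearity over flips).
E[winnings] = 11·56/5 = 616/5.
≈ 123.200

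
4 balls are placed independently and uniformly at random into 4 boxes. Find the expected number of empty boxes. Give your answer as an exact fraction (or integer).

81/64

Let Xⱼ=1 if box j is empty. P(Xⱼ=1) = ((4-1)/4)^4 = 81/256.
By linearity, E[#empty] = 4·81/256 = 81/64.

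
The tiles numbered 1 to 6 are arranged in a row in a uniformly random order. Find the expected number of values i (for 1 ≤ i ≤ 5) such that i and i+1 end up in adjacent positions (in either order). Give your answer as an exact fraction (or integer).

5/3

For each i ∈ {1,…,5}, let Xᵢ = 1 if i and i+1 are adjacent. P(Xᵢ=1) = 2·(6−1)!/6! = 2/6.
By linearity, E[ΣXᵢ] = (5)·(2/6) = 5/3.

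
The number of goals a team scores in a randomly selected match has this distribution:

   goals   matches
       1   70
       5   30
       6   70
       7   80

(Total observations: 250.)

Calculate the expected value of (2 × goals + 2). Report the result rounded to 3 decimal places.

Total = 250, so P(goals=1) = 70/250, etc.
E[2x+2] = (7/25)·4 + (3/25)·12 + (7/25)·14 + (8/25)·16
     = 58/5 ≈ 11.600

11.600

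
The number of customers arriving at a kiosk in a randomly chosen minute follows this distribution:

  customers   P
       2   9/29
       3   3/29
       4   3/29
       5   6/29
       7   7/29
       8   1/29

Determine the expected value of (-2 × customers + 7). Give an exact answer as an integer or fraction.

-49/29

E[-2x+7] = (9/29)·3 + (3/29)·1 + (3/29)·(-1) + (6/29)·(-3) + (7/29)·(-7) + (1/29)·(-9)
     = -49/29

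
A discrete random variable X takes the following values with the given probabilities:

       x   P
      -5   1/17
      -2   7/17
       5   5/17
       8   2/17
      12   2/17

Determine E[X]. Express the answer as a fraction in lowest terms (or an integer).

46/17

E[X] = (1/17)·(-5) + (7/17)·(-2) + (5/17)·5 + (2/17)·8 + (2/17)·12
     = 46/17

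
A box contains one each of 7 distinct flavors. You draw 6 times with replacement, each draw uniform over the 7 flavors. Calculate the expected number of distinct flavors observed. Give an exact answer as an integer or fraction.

Let Xⱼ=1 if type j appears at least once. P(Xⱼ=1) = 1 − ((7−1)/7)^6 = 70993/117649.
E[#distinct] = 7·70993/117649 = 70993/16807.

70993/16807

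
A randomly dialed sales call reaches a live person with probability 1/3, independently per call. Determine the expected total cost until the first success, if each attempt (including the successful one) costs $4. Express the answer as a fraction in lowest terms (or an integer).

E[#attempts] = 1/p = 3; E[cost] = 4·3 = 12.

$12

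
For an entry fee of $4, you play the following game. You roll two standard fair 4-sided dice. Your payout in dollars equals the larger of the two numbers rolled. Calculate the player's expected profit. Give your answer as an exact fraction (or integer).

-7/8 dollars

Distribution of the larger of the two numbers rolled: 1 w.p. 1/16, 2 w.p. 3/16, 3 w.p. 5/16, 4 w.p. 7/16
E[payout] = (1/16)·1 + (3/16)·2 + (5/16)·3 + (7/16)·4 = 25/8
Expected profit = 25/8 − 4 = -7/8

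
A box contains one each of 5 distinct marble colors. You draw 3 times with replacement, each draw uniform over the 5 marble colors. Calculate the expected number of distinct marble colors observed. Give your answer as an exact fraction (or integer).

61/25

Let Xⱼ=1 if type j appears at least once. P(Xⱼ=1) = 1 − ((5−1)/5)^3 = 61/125.
E[#distinct] = 5·61/125 = 61/25.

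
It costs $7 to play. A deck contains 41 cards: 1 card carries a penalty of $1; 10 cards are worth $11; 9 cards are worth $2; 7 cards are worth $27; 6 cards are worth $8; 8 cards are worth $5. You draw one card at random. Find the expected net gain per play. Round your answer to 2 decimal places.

$2.85

E[payout] = (1/41)·(-1) + (10/41)·11 + (9/41)·2 + (7/41)·27 + (6/41)·8 + (8/41)·5 = 404/41
Expected profit = 404/41 − 7 = 117/41 ≈ $2.85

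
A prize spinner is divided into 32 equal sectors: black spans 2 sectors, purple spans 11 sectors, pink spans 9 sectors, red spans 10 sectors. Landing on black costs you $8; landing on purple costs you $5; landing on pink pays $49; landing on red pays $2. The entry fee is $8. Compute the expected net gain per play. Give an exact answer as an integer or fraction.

67/16 dollars

E[payout] = (2/32)·(-8) + (11/32)·(-5) + (9/32)·49 + (10/32)·2 = 195/16
Expected profit = 195/16 − 8 = 67/16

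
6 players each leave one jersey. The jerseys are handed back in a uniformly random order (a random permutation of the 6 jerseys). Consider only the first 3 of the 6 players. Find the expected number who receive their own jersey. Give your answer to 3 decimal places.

0.500

Let Xᵢ = 1 if person i gets their own jersey. For each i, P(Xᵢ=1) = 1/6.
By linearity of expectation, E[X₁+…+X_3] = 3·(1/6) = 1/2.
≈ 0.500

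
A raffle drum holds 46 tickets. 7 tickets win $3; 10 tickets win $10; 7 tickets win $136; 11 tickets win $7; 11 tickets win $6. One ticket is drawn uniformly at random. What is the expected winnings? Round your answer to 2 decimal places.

$26.43

E[payout] = (7/46)·3 + (10/46)·10 + (7/46)·136 + (11/46)·7 + (11/46)·6 = 608/23
≈ $26.43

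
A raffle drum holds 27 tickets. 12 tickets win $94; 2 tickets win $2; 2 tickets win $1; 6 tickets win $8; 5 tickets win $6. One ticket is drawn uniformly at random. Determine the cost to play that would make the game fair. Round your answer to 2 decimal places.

E[payout] = (12/27)·94 + (2/27)·2 + (2/27)·1 + (6/27)·8 + (5/27)·6 = 404/9
Fair fee = E[payout] = 404/9 ≈ $44.89

$44.89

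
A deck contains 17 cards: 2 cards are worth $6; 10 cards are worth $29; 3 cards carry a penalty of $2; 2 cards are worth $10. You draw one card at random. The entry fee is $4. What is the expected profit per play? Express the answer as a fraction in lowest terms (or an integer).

E[payout] = (2/17)·6 + (10/17)·29 + (3/17)·(-2) + (2/17)·10 = 316/17
Expected profit = 316/17 − 4 = 248/17

248/17 dollars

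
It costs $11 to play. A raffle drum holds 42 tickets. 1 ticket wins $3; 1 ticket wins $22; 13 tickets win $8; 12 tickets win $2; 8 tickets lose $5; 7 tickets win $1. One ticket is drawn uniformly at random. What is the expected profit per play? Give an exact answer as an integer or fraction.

E[payout] = (1/42)·3 + (1/42)·22 + (13/42)·8 + (12/42)·2 + (8/42)·(-5) + (7/42)·1 = 20/7
Expected profit = 20/7 − 11 = -57/7

-57/7 dollars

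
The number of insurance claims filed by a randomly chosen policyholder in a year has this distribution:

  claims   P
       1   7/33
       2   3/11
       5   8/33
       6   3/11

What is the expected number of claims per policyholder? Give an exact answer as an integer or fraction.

E[X] = (7/33)·1 + (3/11)·2 + (8/33)·5 + (3/11)·6
     = 119/33

119/33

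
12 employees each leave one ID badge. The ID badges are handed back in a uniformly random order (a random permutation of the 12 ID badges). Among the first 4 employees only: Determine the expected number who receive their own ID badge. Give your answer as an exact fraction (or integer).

Let Xᵢ = 1 if person i gets their own ID badge. For each i, P(Xᵢ=1) = 1/12.
By linearity of expectation, E[X₁+…+X_4] = 4·(1/12) = 1/3.

1/3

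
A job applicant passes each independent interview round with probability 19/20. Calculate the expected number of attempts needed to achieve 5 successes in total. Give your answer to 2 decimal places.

5.26

By linearity (sum of 5 independent geometric waits), E[trials] = 5/p = 5/(19/20) = 100/19.
≈ 5.26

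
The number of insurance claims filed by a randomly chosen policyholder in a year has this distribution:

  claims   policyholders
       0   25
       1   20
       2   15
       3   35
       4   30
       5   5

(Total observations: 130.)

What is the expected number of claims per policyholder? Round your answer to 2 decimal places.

Total = 130, so P(claims=0) = 25/130, etc.
E[X] = (5/26)·0 + (2/13)·1 + (3/26)·2 + (7/26)·3 + (3/13)·4 + (1/26)·5
     = 30/13 ≈ 2.31

2.31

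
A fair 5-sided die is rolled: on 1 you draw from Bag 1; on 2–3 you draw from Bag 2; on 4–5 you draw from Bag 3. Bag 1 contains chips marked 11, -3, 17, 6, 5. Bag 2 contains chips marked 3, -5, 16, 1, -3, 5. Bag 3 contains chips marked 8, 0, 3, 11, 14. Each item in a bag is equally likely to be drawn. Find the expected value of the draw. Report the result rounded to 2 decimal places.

5.45

E[X | Bag 1] = (11 − 3 + 17 + 6 + 5)/5 = 36/5
E[X | Bag 2] = (3 − 5 + 16 + 1 − 3 + 5)/6 = 17/6
E[X | Bag 3] = (8 + 0 + 3 + 11 + 14)/5 = 36/5
E[X] = (1/5)·36/5 + (2/5)·17/6 + (2/5)·36/5 = 409/75 ≈ 5.45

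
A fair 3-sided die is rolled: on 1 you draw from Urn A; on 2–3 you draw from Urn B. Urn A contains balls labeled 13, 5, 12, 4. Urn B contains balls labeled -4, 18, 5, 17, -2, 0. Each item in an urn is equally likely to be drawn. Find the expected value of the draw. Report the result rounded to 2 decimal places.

E[X | Urn A] = (13 + 5 + 12 + 4)/4 = 17/2
E[X | Urn B] = (-4 + 18 + 5 + 17 − 2 + 0)/6 = 17/3
E[X] = (1/3)·17/2 + (2/3)·17/3 = 119/18 ≈ 6.61

6.61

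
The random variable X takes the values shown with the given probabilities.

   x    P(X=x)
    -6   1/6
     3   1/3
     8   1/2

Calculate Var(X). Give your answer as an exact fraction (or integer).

E[X] = (1/6)·(-6) + (1/3)·3 + (1/2)·8 = 4
E[X²] = (1/6)·36 + (1/3)·9 + (1/2)·64 = 41
Var(X) = 41 − (4)² = 25

25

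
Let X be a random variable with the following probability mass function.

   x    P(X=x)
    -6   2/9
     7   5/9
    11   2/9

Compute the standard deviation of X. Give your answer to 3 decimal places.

6.092

E[X] = 5, E[X²] = 559/9
Var(X) = E[X²] − (E[X])² = 559/9 − 25 = 334/9
SD(X) = √(334/9) ≈ 6.092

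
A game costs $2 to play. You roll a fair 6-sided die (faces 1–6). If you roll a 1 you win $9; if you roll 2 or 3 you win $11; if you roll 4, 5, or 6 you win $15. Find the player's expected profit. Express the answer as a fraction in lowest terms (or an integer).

32/3 dollars

E[payout] = (1/6)·9 + (1/3)·11 + (1/2)·15 = 38/3
Expected profit = 38/3 − 2 = 32/3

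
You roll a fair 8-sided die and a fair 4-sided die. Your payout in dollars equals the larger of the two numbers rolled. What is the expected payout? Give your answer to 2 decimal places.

$4.81

Distribution of the larger of the two numbers rolled: 1 w.p. 1/32, 2 w.p. 3/32, 3 w.p. 5/32, 4 w.p. 7/32, 5 w.p. 1/8, 6 w.p. 1/8, …
E[payout] = (1/32)·1 + (3/32)·2 + (5/32)·3 + (7/32)·4 + (1/8)·5 + (1/8)·6 + (1/8)·7 + (1/8)·8 = 77/16
≈ $4.81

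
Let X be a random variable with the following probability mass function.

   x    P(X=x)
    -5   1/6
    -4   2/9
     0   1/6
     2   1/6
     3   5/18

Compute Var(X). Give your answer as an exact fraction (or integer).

857/81

E[X] = (1/6)·(-5) + (2/9)·(-4) + (1/6)·0 + (1/6)·2 + (5/18)·3 = -5/9
E[X²] = (1/6)·25 + (2/9)·16 + (1/6)·0 + (1/6)·4 + (5/18)·9 = 98/9
Var(X) = 98/9 − (-5/9)² = 857/81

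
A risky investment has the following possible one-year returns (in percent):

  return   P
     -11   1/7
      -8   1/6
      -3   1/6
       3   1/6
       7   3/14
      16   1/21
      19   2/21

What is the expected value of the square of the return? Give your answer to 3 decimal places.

E[X²] = (1/7)·121 + (1/6)·64 + (1/6)·9 + (1/6)·9 + (3/14)·49 + (1/21)·256 + (2/21)·361
     = 3697/42 ≈ 88.024

88.024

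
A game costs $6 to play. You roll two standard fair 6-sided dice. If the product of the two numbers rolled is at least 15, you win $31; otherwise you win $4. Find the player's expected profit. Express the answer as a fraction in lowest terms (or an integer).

E[payout] = (23/36)·4 + (13/36)·31 = 55/4
Expected profit = 55/4 − 6 = 31/4

31/4 dollars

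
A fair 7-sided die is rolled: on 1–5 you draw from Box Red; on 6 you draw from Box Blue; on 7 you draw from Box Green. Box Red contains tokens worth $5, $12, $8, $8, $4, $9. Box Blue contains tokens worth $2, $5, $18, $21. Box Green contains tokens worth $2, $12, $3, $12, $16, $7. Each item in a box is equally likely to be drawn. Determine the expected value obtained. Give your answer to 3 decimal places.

E[X | Box Red] = (5 + 12 + 8 + 8 + 4 + 9)/6 = 23/3
E[X | Box Blue] = (2 + 5 + 18 + 21)/4 = 23/2
E[X | Box Green] = (2 + 12 + 3 + 12 + 16 + 7)/6 = 26/3
E[X] = (5/7)·23/3 + (1/7)·23/2 + (1/7)·26/3 = 117/14 ≈ 8.357

$8.357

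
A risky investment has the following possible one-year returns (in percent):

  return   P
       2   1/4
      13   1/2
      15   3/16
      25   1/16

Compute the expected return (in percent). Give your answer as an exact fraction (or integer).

91/8

E[X] = (1/4)·2 + (1/2)·13 + (3/16)·15 + (1/16)·25
     = 91/8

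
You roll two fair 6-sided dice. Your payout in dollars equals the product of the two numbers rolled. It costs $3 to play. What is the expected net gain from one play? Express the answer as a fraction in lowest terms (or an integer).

37/4 dollars

Distribution of the product of the two numbers rolled: 1 w.p. 1/36, 2 w.p. 1/18, 3 w.p. 1/18, 4 w.p. 1/12, 5 w.p. 1/18, 6 w.p. 1/9, …
E[payout] = (1/36)·1 + (1/18)·2 + (1/18)·3 + (1/12)·4 + (1/18)·5 + (1/9)·6 + (1/18)·8 + (1/36)·9 + (1/18)·10 + (1/9)·12 + (1/18)·15 + (1/36)·16 + (1/18)·18 + (1/18)·20 + (1/18)·24 + (1/36)·25 + (1/18)·30 + (1/36)·36 = 49/4
Expected profit = 49/4 − 3 = 37/4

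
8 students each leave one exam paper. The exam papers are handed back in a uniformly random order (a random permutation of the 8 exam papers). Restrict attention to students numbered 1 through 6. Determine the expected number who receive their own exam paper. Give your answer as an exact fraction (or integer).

3/4

Let Xᵢ = 1 if person i gets their own exam paper. For each i, P(Xᵢ=1) = 1/8.
By linearity of expectation, E[X₁+…+X_6] = 6·(1/8) = 3/4.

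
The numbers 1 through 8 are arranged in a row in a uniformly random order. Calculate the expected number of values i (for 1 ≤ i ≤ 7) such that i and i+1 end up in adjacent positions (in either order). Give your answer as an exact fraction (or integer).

7/4

For each i ∈ {1,…,7}, let Xᵢ = 1 if i and i+1 are adjacent. P(Xᵢ=1) = 2·(8−1)!/8! = 2/8.
By linearity, E[ΣXᵢ] = (7)·(2/8) = 7/4.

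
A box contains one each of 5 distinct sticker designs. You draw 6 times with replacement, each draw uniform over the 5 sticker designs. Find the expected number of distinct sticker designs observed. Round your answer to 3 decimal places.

Let Xⱼ=1 if type j appears at least once. P(Xⱼ=1) = 1 − ((5−1)/5)^6 = 11529/15625.
E[#distinct] = 5·11529/15625 = 11529/3125.
≈ 3.689

3.689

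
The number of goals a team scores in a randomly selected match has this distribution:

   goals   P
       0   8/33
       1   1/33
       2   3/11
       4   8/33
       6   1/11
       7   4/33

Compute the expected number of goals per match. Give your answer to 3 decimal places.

2.939

E[X] = (8/33)·0 + (1/33)·1 + (3/11)·2 + (8/33)·4 + (1/11)·6 + (4/33)·7
     = 97/33 ≈ 2.939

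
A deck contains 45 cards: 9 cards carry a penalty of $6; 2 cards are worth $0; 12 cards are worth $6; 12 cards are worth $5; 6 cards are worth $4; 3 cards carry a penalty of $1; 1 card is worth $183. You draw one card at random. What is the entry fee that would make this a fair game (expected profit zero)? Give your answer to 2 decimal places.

$6.27

E[payout] = (9/45)·(-6) + (2/45)·0 + (12/45)·6 + (12/45)·5 + (6/45)·4 + (3/45)·(-1) + (1/45)·183 = 94/15
Fair fee = E[payout] = 94/15 ≈ $6.27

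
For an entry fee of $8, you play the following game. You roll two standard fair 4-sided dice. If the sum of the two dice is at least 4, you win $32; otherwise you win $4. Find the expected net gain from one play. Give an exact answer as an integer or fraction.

E[payout] = (3/16)·4 + (13/16)·32 = 107/4
Expected profit = 107/4 − 8 = 75/4

75/4 dollars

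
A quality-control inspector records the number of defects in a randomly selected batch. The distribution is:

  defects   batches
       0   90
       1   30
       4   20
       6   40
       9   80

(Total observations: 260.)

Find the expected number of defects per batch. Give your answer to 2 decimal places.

Total = 260, so P(defects=0) = 90/260, etc.
E[X] = (9/26)·0 + (3/26)·1 + (1/13)·4 + (2/13)·6 + (4/13)·9
     = 107/26 ≈ 4.12

4.12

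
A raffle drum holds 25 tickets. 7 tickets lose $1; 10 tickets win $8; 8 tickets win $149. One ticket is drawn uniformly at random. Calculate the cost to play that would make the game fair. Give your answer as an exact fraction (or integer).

E[payout] = (7/25)·(-1) + (10/25)·8 + (8/25)·149 = 253/5
Fair fee = E[payout] = 253/5

253/5 dollars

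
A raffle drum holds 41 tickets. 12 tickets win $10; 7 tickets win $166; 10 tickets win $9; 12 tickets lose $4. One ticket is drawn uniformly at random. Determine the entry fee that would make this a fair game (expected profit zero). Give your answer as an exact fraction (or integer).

E[payout] = (12/41)·10 + (7/41)·166 + (10/41)·9 + (12/41)·(-4) = 1324/41
Fair fee = E[payout] = 1324/41

1324/41 dollars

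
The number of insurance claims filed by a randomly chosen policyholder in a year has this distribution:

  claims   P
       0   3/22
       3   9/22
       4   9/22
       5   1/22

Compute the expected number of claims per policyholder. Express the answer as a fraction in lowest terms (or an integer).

34/11

E[X] = (3/22)·0 + (9/22)·3 + (9/22)·4 + (1/22)·5
     = 34/11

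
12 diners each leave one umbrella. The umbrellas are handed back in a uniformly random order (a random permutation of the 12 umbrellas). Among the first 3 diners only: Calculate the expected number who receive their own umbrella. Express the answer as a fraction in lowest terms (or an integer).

Let Xᵢ = 1 if person i gets their own umbrella. For each i, P(Xᵢ=1) = 1/12.
By linearity of expectation, E[X₁+…+X_3] = 3·(1/12) = 1/4.

1/4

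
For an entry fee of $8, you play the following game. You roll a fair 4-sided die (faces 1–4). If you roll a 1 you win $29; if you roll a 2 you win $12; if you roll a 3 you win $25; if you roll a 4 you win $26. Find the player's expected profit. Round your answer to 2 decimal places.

E[payout] = (1/4)·12 + (1/4)·25 + (1/4)·26 + (1/4)·29 = 23
Expected profit = 23 − 8 = 15 ≈ $15.00

$15.00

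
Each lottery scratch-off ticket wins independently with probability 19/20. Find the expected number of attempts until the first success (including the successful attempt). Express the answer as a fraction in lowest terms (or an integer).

For a geometric distribution, E[trials] = 1/p = 1/(19/20) = 20/19.

20/19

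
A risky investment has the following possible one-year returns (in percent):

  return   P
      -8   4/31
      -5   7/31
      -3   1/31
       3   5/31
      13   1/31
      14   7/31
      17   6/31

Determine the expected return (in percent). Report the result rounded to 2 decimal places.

E[X] = (4/31)·(-8) + (7/31)·(-5) + (1/31)·(-3) + (5/31)·3 + (1/31)·13 + (7/31)·14 + (6/31)·17
     = 158/31 ≈ 5.10

5.10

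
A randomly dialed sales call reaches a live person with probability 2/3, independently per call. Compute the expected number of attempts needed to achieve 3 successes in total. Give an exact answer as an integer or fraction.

By linearity (sum of 3 independent geometric waits), E[trials] = 3/p = 3/(2/3) = 9/2.

9/2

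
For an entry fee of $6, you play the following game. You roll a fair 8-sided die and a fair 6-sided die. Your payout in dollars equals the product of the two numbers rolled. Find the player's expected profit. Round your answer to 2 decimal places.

Distribution of the product of the two numbers rolled: 1 w.p. 1/48, 2 w.p. 1/24, 3 w.p. 1/24, 4 w.p. 1/16, 5 w.p. 1/24, 6 w.p. 1/12, …
E[payout] = (1/48)·1 + (1/24)·2 + (1/24)·3 + (1/16)·4 + (1/24)·5 + (1/12)·6 + (1/48)·7 + (1/16)·8 + (1/48)·9 + (1/24)·10 + (1/12)·12 + (1/48)·14 + (1/24)·15 + (1/24)·16 + (1/24)·18 + (1/24)·20 + (1/48)·21 + (1/16)·24 + (1/48)·25 + (1/48)·28 + (1/24)·30 + (1/48)·32 + (1/48)·35 + (1/48)·36 + (1/48)·40 + (1/48)·42 + (1/48)·48 = 63/4
Expected profit = 63/4 − 6 = 39/4 ≈ $9.75

$9.75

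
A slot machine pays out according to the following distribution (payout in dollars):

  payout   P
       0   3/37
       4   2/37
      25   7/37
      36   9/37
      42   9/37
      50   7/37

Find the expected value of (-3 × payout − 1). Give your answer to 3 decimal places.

-101.135

E[-3x-1] = (3/37)·(-1) + (2/37)·(-13) + (7/37)·(-76) + (9/37)·(-109) + (9/37)·(-127) + (7/37)·(-151)
     = -3742/37 ≈ -101.135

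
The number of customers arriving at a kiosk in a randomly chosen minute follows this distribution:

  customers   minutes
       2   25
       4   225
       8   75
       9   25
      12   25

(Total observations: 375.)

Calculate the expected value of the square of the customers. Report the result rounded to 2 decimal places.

Total = 375, so P(customers=2) = 25/375, etc.
E[X²] = (1/15)·4 + (3/5)·16 + (1/5)·64 + (1/15)·81 + (1/15)·144
     = 113/3 ≈ 37.67

37.67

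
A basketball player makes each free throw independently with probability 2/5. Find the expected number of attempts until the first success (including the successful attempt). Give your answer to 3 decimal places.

For a geometric distribution, E[trials] = 1/p = 1/(2/5) = 5/2.
≈ 2.500

2.500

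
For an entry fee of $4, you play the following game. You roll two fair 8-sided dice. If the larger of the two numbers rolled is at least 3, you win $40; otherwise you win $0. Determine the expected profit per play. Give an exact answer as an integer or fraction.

E[payout] = (1/16)·0 + (15/16)·40 = 75/2
Expected profit = 75/2 − 4 = 67/2

67/2 dollars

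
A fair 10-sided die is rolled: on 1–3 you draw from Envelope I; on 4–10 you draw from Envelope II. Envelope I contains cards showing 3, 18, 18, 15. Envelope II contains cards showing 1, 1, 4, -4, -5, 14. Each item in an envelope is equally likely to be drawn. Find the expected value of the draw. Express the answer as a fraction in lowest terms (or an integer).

16/3

E[X | Envelope I] = (3 + 18 + 18 + 15)/4 = 27/2
E[X | Envelope II] = (1 + 1 + 4 − 4 − 5 + 14)/6 = 11/6
E[X] = (3/10)·27/2 + (7/10)·11/6 = 16/3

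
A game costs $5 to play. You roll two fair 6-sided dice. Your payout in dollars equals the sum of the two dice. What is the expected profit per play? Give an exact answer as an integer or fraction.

Distribution of the sum of the two dice: 2 w.p. 1/36, 3 w.p. 1/18, 4 w.p. 1/12, 5 w.p. 1/9, 6 w.p. 5/36, 7 w.p. 1/6, …
E[payout] = (1/36)·2 + (1/18)·3 + (1/12)·4 + (1/9)·5 + (5/36)·6 + (1/6)·7 + (5/36)·8 + (1/9)·9 + (1/12)·10 + (1/18)·11 + (1/36)·12 = 7
Expected profit = 7 − 5 = 2

$2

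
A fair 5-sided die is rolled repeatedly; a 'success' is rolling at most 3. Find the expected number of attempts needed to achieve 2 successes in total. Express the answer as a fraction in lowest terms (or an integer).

By linearity (sum of 2 independent geometric waits), E[trials] = 2/p = 2/(3/5) = 10/3.

10/3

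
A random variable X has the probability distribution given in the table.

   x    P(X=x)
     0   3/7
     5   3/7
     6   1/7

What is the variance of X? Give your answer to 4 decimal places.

6.8571

E[X] = (3/7)·0 + (3/7)·5 + (1/7)·6 = 3
E[X²] = (3/7)·0 + (3/7)·25 + (1/7)·36 = 111/7
Var(X) = 111/7 − (3)² = 48/7 ≈ 6.8571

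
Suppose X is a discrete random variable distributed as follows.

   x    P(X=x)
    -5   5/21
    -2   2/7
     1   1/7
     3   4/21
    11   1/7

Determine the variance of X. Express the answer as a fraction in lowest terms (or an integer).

E[X] = (5/21)·(-5) + (2/7)·(-2) + (1/7)·1 + (4/21)·3 + (1/7)·11 = 11/21
E[X²] = (5/21)·25 + (2/7)·4 + (1/7)·1 + (4/21)·9 + (1/7)·121 = 551/21
Var(X) = 551/21 − (11/21)² = 11450/441

11450/441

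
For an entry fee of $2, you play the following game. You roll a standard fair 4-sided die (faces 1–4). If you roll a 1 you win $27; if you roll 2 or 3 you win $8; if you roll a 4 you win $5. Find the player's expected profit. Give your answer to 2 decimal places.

E[payout] = (1/4)·5 + (1/2)·8 + (1/4)·27 = 12
Expected profit = 12 − 2 = 10 ≈ $10.00

$10.00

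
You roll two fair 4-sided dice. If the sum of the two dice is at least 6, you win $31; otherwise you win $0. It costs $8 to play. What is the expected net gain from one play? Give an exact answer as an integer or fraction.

29/8 dollars

E[payout] = (5/8)·0 + (3/8)·31 = 93/8
Expected profit = 93/8 − 8 = 29/8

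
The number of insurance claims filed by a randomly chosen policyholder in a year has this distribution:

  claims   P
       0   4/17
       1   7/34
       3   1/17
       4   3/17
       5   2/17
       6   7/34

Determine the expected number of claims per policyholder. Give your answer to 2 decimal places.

E[X] = (4/17)·0 + (7/34)·1 + (1/17)·3 + (3/17)·4 + (2/17)·5 + (7/34)·6
     = 99/34 ≈ 2.91

2.91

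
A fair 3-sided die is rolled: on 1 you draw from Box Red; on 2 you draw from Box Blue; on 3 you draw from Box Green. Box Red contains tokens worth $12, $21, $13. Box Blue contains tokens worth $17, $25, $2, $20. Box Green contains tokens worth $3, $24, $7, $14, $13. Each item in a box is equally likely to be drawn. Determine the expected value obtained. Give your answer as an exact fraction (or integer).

653/45 dollars

E[X | Box Red] = (12 + 21 + 13)/3 = 46/3
E[X | Box Blue] = (17 + 25 + 2 + 20)/4 = 16
E[X | Box Green] = (3 + 24 + 7 + 14 + 13)/5 = 61/5
E[X] = (1/3)·46/3 + (1/3)·16 + (1/3)·61/5 = 653/45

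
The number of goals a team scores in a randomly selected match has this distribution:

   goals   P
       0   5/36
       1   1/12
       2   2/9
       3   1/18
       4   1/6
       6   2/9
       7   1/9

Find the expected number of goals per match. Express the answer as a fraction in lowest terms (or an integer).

E[X] = (5/36)·0 + (1/12)·1 + (2/9)·2 + (1/18)·3 + (1/6)·4 + (2/9)·6 + (1/9)·7
     = 125/36

125/36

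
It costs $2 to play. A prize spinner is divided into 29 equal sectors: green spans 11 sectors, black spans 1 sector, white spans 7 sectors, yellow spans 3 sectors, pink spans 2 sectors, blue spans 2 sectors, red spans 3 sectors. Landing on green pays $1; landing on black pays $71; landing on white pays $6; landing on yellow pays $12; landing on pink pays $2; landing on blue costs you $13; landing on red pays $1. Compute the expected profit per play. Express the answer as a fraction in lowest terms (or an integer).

83/29 dollars

E[payout] = (11/29)·1 + (1/29)·71 + (7/29)·6 + (3/29)·12 + (2/29)·2 + (2/29)·(-13) + (3/29)·1 = 141/29
Expected profit = 141/29 − 2 = 83/29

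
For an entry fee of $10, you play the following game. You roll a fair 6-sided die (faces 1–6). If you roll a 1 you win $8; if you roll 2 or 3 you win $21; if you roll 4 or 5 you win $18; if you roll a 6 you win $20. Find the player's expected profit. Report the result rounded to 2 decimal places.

E[payout] = (1/6)·8 + (1/3)·18 + (1/6)·20 + (1/3)·21 = 53/3
Expected profit = 53/3 − 10 = 23/3 ≈ $7.67

$7.67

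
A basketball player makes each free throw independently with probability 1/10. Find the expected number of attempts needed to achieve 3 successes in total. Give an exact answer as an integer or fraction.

30

By linearity (sum of 3 independent geometric waits), E[trials] = 3/p = 3/(1/10) = 30.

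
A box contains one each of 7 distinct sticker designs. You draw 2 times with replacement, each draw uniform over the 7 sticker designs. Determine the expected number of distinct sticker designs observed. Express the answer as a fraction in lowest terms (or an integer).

13/7

Let Xⱼ=1 if type j appears at least once. P(Xⱼ=1) = 1 − ((7−1)/7)^2 = 13/49.
E[#distinct] = 7·13/49 = 13/7.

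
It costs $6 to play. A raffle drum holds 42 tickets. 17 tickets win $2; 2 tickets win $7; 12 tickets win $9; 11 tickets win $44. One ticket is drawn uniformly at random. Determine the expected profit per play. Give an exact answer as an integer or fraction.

E[payout] = (17/42)·2 + (2/42)·7 + (12/42)·9 + (11/42)·44 = 320/21
Expected profit = 320/21 − 6 = 194/21

194/21 dollars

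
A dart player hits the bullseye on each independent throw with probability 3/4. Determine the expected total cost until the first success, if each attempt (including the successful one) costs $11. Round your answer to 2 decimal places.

E[#attempts] = 1/p = 4/3; E[cost] = 11·4/3 = 44/3.
≈ 14.67

$14.67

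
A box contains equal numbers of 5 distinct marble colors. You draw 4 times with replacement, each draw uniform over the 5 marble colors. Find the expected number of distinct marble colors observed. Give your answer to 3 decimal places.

2.952

Let Xⱼ=1 if type j appears at least once. P(Xⱼ=1) = 1 − ((5−1)/5)^4 = 369/625.
E[#distinct] = 5·369/625 = 369/125.
≈ 2.952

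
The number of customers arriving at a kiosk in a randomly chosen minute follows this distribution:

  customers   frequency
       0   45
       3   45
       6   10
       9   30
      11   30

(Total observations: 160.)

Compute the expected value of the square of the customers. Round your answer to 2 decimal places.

Total = 160, so P(customers=0) = 45/160, etc.
E[X²] = (9/32)·0 + (9/32)·9 + (1/16)·36 + (3/16)·81 + (3/16)·121
     = 1365/32 ≈ 42.66

42.66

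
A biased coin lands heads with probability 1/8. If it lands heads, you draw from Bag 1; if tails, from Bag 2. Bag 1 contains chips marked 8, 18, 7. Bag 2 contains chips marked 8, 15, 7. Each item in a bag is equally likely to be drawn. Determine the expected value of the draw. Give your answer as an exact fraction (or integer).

E[X | Bag 1] = (8 + 18 + 7)/3 = 11
E[X | Bag 2] = (8 + 15 + 7)/3 = 10
E[X] = (1/8)·11 + (7/8)·10 = 81/8

81/8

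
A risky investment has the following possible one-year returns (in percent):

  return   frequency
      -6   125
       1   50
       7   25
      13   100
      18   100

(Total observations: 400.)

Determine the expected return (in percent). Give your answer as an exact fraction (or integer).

103/16

Total = 400, so P(return=-6) = 125/400, etc.
E[X] = (5/16)·(-6) + (1/8)·1 + (1/16)·7 + (1/4)·13 + (1/4)·18
     = 103/16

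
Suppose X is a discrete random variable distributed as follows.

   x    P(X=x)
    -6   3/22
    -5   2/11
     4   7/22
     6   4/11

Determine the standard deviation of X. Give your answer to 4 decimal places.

4.9652

E[X] = 19/11, E[X²] = 304/11
Var(X) = E[X²] − (E[X])² = 304/11 − 361/121 = 2983/121
SD(X) = √(2983/121) ≈ 4.9652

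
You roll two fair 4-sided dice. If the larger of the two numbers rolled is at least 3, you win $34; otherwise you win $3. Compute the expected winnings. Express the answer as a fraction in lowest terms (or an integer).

105/4 dollars

E[payout] = (1/4)·3 + (3/4)·34 = 105/4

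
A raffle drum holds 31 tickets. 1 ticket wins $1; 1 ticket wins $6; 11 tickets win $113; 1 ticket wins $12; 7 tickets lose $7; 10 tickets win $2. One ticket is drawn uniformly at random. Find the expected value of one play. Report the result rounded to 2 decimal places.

$39.77

E[payout] = (1/31)·1 + (1/31)·6 + (11/31)·113 + (1/31)·12 + (7/31)·(-7) + (10/31)·2 = 1233/31
≈ $39.77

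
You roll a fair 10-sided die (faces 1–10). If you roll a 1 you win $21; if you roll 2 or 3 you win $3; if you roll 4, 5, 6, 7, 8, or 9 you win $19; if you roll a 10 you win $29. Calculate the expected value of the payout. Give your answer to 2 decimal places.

E[payout] = (1/5)·3 + (3/5)·19 + (1/10)·21 + (1/10)·29 = 17
≈ $17.00

$17.00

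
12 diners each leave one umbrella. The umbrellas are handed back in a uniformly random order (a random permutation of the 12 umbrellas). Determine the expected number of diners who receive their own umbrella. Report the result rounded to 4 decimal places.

1.0000

Let Xᵢ = 1 if person i gets their own umbrella. For each i, P(Xᵢ=1) = 1/12.
By linearity of expectation, E[X₁+…+X_12] = 12·(1/12) = 1.
≈ 1.0000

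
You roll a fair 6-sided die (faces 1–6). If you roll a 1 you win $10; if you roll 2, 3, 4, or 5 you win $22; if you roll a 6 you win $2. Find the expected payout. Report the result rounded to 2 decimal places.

$16.67

E[payout] = (1/6)·2 + (1/6)·10 + (2/3)·22 = 50/3
≈ $16.67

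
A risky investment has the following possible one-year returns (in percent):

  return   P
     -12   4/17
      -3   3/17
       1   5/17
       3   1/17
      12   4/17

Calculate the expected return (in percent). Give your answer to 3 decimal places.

E[X] = (4/17)·(-12) + (3/17)·(-3) + (5/17)·1 + (1/17)·3 + (4/17)·12
     = -1/17 ≈ -0.059

-0.059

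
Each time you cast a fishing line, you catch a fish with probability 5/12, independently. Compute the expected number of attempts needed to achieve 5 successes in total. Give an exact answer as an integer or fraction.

By linearity (sum of 5 independent geometric waits), E[trials] = 5/p = 5/(5/12) = 12.

12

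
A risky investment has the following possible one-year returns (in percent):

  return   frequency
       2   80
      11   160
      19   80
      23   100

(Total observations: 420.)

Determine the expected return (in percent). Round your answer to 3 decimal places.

Total = 420, so P(return=2) = 80/420, etc.
E[X] = (4/21)·2 + (8/21)·11 + (4/21)·19 + (5/21)·23
     = 41/3 ≈ 13.667

13.667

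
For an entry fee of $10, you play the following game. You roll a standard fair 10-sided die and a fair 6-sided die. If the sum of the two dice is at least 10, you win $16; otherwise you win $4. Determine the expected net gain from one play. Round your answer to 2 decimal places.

-$0.60

E[payout] = (11/20)·4 + (9/20)·16 = 47/5
Expected profit = 47/5 − 10 = -3/5 ≈ -$0.60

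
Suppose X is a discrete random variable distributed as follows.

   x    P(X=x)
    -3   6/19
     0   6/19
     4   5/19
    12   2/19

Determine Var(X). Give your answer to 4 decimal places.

20.3380

E[X] = (6/19)·(-3) + (6/19)·0 + (5/19)·4 + (2/19)·12 = 26/19
E[X²] = (6/19)·9 + (6/19)·0 + (5/19)·16 + (2/19)·144 = 422/19
Var(X) = 422/19 − (26/19)² = 7342/361 ≈ 20.3380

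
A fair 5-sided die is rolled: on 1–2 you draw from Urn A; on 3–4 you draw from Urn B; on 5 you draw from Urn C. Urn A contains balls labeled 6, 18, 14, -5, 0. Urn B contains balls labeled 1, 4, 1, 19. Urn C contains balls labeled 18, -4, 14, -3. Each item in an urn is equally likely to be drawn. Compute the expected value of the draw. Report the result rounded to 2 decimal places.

E[X | Urn A] = (6 + 18 + 14 − 5 + 0)/5 = 33/5
E[X | Urn B] = (1 + 4 + 1 + 19)/4 = 25/4
E[X | Urn C] = (18 − 4 + 14 − 3)/4 = 25/4
E[X] = (2/5)·33/5 + (2/5)·25/4 + (1/5)·25/4 = 639/100 ≈ 6.39

6.39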